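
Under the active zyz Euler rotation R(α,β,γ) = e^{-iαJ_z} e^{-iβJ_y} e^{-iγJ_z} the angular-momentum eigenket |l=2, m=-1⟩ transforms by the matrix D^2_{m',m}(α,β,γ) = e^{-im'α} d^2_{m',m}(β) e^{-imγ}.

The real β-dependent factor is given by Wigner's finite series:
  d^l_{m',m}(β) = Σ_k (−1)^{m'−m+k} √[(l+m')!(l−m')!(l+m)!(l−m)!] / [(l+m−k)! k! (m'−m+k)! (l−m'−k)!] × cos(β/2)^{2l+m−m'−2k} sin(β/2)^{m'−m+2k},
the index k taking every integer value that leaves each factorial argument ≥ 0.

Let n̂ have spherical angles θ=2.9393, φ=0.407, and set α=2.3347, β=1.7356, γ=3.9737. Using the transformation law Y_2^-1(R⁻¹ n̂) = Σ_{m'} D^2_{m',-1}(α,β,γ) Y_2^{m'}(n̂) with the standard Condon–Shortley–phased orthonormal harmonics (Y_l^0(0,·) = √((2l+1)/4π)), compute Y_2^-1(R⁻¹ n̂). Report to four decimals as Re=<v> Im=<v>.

Need the full column D^2_{m',-1} for m'=−2..2 at α=2.3347, β=1.7356, γ=3.9737.
cos(β/2)=0.646507, sin(β/2)=0.762908
d^2_{-2,-1}: single k=1 term ⇒ +0.412307;  D = -0.292628+0.290459i
d^2_{-1,-1}: k∈[0..1] ⇒ +0.174699 -0.729814 = -0.555114;  D = -0.554938-0.013996i
d^2_{0,-1}: k∈[0..1] ⇒ -0.504971 +0.703179 = +0.198208;  D = -0.133457-0.146545i
d^2_{1,-1}: k∈[0..1] ⇒ +0.729814 -0.338758 = +0.391055;  D = -0.026651+0.390146i
d^2_{2,-1}: single k=0 term ⇒ -0.574143;  D = -0.440715+0.367982i
Y_2^{m'}(θ=2.9393,φ=0.407) and Σ D·Y over m':
  (-0.2926+0.2905i)·(+0.0107-0.0113i)  (-0.5549-0.0140i)·(-0.1396+0.0602i)  (-0.1335-0.1465i)·(+0.5926+0.0000i)  (-0.0267+0.3901i)·(+0.1396+0.0602i)  (-0.4407+0.3680i)·(+0.0107+0.0113i)
Y_2^-1(R⁻¹ n̂) = -0.036690-0.060046i

Re=-0.0367 Im=-0.0600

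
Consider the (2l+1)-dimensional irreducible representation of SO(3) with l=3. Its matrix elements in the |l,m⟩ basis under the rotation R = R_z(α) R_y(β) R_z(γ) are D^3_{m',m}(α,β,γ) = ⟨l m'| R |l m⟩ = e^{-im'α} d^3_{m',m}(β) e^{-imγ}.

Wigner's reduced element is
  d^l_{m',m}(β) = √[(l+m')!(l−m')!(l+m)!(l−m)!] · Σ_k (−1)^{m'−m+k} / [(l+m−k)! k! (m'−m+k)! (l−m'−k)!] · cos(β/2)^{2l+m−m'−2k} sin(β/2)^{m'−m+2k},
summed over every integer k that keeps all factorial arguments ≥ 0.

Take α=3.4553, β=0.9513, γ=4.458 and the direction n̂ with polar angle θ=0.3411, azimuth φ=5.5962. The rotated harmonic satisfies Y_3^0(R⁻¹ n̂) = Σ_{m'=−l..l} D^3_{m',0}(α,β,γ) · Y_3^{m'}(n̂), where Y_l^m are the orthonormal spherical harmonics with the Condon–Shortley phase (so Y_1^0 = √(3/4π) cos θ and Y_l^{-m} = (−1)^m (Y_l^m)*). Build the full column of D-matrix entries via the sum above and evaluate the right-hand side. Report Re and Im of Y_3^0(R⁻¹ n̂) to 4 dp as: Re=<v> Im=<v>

Need the full column D^3_{m',0} for m'=−3..3 at α=3.4553, β=0.9513, γ=4.458.
cos(β/2)=0.888995, sin(β/2)=0.457916
d^3_{-3,0}: single k=3 term ⇒ +0.301698;  D = -0.177664-0.243838i
d^3_{-2,0}: k∈[2..3] ⇒ +0.717349 -0.190329 = +0.527021;  D = +0.426649+0.309390i
d^3_{-1,0}: k∈[1..3] ⇒ +0.880793 -0.701082 +0.062004 = +0.241716;  D = -0.229919-0.074590i
d^3_{0,0}: k∈[0..3] ⇒ +0.493624 -1.178725 +0.312742 -0.009220 = -0.381579;  D = -0.381579+0.000000i
d^3_{1,0}: k∈[0..2] ⇒ -0.880793 +0.701082 -0.062004 = -0.241716;  D = +0.229919-0.074590i
d^3_{2,0}: k∈[0..1] ⇒ +0.717349 -0.190329 = +0.527021;  D = +0.426649-0.309390i
d^3_{3,0}: single k=0 term ⇒ -0.301698;  D = +0.177664-0.243838i
Y_3^{m'}(θ=0.3411,φ=5.5962) and Σ D·Y over m':
  (-0.1777-0.2438i)·(-0.0074+0.0138i)  (+0.4266+0.3094i)·(+0.0211+0.1057i)  (-0.2299-0.0746i)·(+0.2876+0.2359i)  (-0.3816+0.0000i)·(+0.5066+0.0000i)  (+0.2299-0.0746i)·(-0.2876+0.2359i)  (+0.4266-0.3094i)·(+0.0211-0.1057i)  (+0.1777-0.2438i)·(+0.0074+0.0138i)
Y_3^0(R⁻¹ n̂) = -0.328435+0.000000i

Re=-0.3284 Im=0.0000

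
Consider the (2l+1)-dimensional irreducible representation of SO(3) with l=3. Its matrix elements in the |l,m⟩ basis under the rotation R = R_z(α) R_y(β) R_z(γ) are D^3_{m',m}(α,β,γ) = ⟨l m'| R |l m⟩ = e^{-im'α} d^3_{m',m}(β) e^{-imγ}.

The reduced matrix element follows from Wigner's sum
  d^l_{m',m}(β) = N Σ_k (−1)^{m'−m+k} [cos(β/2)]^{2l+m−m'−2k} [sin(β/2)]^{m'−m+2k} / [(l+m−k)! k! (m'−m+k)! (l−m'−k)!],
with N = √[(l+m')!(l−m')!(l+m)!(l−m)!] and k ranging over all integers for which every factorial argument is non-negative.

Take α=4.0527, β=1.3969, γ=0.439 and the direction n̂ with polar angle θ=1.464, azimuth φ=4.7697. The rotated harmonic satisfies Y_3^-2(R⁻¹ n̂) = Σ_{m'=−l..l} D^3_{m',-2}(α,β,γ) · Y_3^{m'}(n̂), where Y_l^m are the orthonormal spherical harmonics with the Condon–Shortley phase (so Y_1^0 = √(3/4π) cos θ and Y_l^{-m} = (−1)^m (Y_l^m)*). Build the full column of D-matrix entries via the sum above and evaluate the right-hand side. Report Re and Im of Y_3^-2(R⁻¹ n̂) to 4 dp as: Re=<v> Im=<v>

Need the full column D^3_{m',-2} for m'=−3..3 at α=4.0527, β=1.3969, γ=0.439.
cos(β/2)=0.765840, sin(β/2)=0.643031
d^3_{-3,-2}: single k=1 term ⇒ +0.414952;  D = +0.370009+0.187826i
d^3_{-2,-2}: k∈[0..1] ⇒ +0.201757 -0.711191 = -0.509434;  D = +0.460612-0.217623i
d^3_{-1,-2}: k∈[0..1] ⇒ -0.535700 +0.755336 = +0.219636;  D = +0.047569-0.214423i
d^3_{0,-2}: k∈[0..1] ⇒ +0.779070 -0.549244 = +0.229827;  D = +0.146788+0.176843i
d^3_{1,-2}: k∈[0..1] ⇒ -0.755336 +0.266256 = -0.489081;  D = +0.488813-0.016189i
d^3_{2,-2}: k∈[0..1] ⇒ +0.501389 -0.070696 = +0.430693;  D = +0.252549-0.348877i
d^3_{3,-2}: single k=0 term ⇒ -0.206241;  D = -0.057892-0.197949i
Y_3^{m'}(θ=1.464,φ=4.7697) and Σ D·Y over m':
  (+0.3700+0.1878i)·(-0.0702-0.4041i)  (+0.4606-0.2176i)·(-0.1070+0.0123i)  (+0.0476-0.2144i)·(-0.0174-0.3026i)  (+0.1468+0.1768i)·(-0.1171+0.0000i)  (+0.4888-0.0162i)·(+0.0174-0.3026i)  (+0.2525-0.3489i)·(-0.1070-0.0123i)  (-0.0579-0.1979i)·(+0.0702-0.4041i)
Y_3^-2(R⁻¹ n̂) = -0.191340-0.269581i

Re=-0.1913 Im=-0.2696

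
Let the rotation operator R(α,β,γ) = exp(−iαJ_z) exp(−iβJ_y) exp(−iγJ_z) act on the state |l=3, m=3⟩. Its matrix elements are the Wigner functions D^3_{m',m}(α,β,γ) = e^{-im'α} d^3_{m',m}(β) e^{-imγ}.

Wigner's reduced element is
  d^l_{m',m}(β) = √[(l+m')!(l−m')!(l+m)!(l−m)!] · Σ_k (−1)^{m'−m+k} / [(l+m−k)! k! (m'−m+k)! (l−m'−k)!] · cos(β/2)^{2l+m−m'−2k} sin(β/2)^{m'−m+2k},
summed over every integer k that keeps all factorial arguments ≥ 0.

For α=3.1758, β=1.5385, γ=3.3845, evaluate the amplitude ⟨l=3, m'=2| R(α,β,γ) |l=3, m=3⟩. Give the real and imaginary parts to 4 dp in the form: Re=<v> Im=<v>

Re=-0.2279 Im=0.2333

Split into d^3_{2,3}(β=1.5385) × two z-phases.
Half-angle: c=0.718433, s=0.695597. N=√(120·1·720·1)=293.938769
Admissible k: 1..1 (factorial args all ≥0)
  k=1: (−1)^0·293.9388/(120)·0.7184^5·0.6956^1 = +0.326109
d^3_{2,3}(1.5385) = +0.326109
D = (+0.997661-0.068361i)·(+0.326109)·(-0.746026+0.665917i) = -0.227871+0.233285i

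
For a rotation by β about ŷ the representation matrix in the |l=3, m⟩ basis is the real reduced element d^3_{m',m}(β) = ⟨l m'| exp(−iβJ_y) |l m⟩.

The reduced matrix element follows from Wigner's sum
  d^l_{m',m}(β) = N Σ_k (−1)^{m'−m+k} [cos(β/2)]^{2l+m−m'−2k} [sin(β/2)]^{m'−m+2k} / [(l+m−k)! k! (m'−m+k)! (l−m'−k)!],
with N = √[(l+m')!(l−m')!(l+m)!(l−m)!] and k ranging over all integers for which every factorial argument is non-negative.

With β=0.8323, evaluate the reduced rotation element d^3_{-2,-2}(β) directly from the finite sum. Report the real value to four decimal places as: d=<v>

d^3_{-2,-2}(β=0.8323) via Wigner's sum:
With c≡cos(β/2)=0.914652 and s≡sin(β/2)=0.404242, N=[1·120·1·120]^{1/2}=120.000000
k: max(0,(-2)−(-2))=0 … min(3+(-2),3−(-2))=1
  k=0: (−1)^0·120.0000/(120)·0.9147^6·0.4042^0 = +0.585512
  k=1: (−1)^1·120.0000/(24)·0.9147^4·0.4042^2 = -0.571843
d^3_{-2,-2}(0.8323) = +0.585512 -0.571843 = +0.013669

d=0.0137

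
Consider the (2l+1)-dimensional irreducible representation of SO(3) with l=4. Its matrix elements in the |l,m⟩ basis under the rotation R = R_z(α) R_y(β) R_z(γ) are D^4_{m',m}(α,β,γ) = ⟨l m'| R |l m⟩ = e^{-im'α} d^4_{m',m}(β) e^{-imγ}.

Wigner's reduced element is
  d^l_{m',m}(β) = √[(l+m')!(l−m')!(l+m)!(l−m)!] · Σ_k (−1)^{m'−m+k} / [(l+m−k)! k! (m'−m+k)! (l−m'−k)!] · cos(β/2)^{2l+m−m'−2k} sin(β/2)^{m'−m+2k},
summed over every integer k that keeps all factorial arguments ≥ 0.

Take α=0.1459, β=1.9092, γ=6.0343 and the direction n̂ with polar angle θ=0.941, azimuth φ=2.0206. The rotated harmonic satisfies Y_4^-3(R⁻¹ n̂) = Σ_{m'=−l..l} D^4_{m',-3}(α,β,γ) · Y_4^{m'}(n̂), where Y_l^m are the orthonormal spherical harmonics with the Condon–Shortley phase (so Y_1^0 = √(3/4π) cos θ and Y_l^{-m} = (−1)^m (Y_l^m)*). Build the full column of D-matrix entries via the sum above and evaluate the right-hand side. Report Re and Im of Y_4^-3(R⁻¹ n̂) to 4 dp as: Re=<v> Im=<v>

Re=-0.2651 Im=0.2916

Need the full column D^4_{m',-3} for m'=−4..4 at α=0.1459, β=1.9092, γ=6.0343.
cos(β/2)=0.577935, sin(β/2)=0.816083
d^4_{-4,-3}: single k=1 term ⇒ +0.049709;  D = +0.049049-0.008069i
d^4_{-3,-3}: k∈[0..1] ⇒ +0.012446 -0.173717 = -0.161271;  D = -0.153635+0.049037i
d^4_{-2,-3}: k∈[0..1] ⇒ -0.065759 +0.393354 = +0.327595;  D = +0.294287-0.143923i
d^4_{-1,-3}: k∈[0..1] ⇒ +0.196976 -0.654594 = -0.457618;  D = -0.377493+0.258676i
d^4_{0,-3}: k∈[0..1] ⇒ -0.414632 +0.826746 = +0.412115;  D = +0.302477-0.279903i
d^4_{1,-3}: k∈[0..1] ⇒ +0.654594 -0.783129 = -0.128535;  D = -0.080646+0.100087i
d^4_{2,-3}: k∈[0..1] ⇒ -0.784320 +0.521293 = -0.263027;  D = -0.133500+0.226630i
d^4_{3,-3}: k∈[0..1] ⇒ +0.690655 -0.196731 = +0.493924;  D = +0.186157-0.457500i
d^4_{4,-3}: single k=0 term ⇒ -0.394061;  D = -0.093876+0.382715i
Y_4^{m'}(θ=0.941,φ=2.0206) and Σ D·Y over m':
  (+0.0490-0.0081i)·(-0.0427-0.1839i)  (-0.1536+0.0490i)·(+0.3796+0.0854i)  (+0.2943-0.1439i)·(-0.1941+0.2444i)  (-0.3775+0.2587i)·(+0.0560+0.1159i)  (+0.3025-0.2799i)·(-0.3380+0.0000i)  (-0.0806+0.1001i)·(-0.0560+0.1159i)  (-0.1335+0.2266i)·(-0.1941-0.2444i)  (+0.1862-0.4575i)·(-0.3796+0.0854i)  (-0.0939+0.3827i)·(-0.0427+0.1839i)
Y_4^-3(R⁻¹ n̂) = -0.265120+0.291624i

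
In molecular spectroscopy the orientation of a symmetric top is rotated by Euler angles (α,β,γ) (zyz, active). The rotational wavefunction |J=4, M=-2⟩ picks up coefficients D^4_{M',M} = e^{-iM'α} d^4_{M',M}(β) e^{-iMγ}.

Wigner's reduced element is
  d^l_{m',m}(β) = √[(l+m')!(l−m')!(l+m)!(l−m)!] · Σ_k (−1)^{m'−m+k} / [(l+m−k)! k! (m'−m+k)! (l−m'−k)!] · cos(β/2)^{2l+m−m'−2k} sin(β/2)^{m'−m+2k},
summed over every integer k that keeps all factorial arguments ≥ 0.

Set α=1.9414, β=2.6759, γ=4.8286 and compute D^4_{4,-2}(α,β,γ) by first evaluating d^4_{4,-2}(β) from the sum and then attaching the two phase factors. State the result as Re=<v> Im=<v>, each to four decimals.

Split into d^4_{4,-2}(β=2.6759) × two z-phases.
With c≡cos(β/2)=0.230748 and s≡sin(β/2)=0.973014, N=[40320·1·2·720]^{1/2}=7619.763776
The bounds max(0,m−m')=0 and min(l+m,l−m')=0 give 1 term
  k=0: (−1)^6·7619.7638/(1440)·0.2307^2·0.9730^6 = +0.239094
d^4_{4,-2}(2.6759) = +0.239094
D = (+0.088267-0.996097i)·(+0.239094)·(-0.973111-0.230335i) = -0.075393+0.226896i

Re=-0.0754 Im=0.2269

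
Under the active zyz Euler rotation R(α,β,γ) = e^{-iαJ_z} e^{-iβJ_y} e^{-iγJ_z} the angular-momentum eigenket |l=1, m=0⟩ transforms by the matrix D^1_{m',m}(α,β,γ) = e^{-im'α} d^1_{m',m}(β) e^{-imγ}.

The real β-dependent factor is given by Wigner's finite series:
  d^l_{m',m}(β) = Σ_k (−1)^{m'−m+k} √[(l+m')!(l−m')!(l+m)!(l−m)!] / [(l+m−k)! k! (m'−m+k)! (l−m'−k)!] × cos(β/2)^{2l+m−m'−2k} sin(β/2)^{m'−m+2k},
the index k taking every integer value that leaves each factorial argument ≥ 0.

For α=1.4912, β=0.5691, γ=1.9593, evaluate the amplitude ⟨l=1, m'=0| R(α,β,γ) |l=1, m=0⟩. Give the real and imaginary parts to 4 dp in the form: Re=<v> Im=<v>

Split into d^1_{0,0}(β=0.5691) × two z-phases.
Half-angle: c=0.959788, s=0.280726. N=√(1·1·1·1)=1.000000
k∈{0,1} keeps every argument non-negative
  k=0: (−1)^0·1.0000/(1)·0.9598^2·0.2807^0 = +0.921193
  k=1: (−1)^1·1.0000/(1)·0.9598^0·0.2807^2 = -0.078807
d^1_{0,0}(0.5691) = +0.921193 -0.078807 = +0.842386
Attach z-rotation phases: D = e^{-i(0)(1.4912)}·(+0.842386)·e^{-i(0)(1.9593)} = +0.842386+0.000000i

Re=0.8424 Im=0.0000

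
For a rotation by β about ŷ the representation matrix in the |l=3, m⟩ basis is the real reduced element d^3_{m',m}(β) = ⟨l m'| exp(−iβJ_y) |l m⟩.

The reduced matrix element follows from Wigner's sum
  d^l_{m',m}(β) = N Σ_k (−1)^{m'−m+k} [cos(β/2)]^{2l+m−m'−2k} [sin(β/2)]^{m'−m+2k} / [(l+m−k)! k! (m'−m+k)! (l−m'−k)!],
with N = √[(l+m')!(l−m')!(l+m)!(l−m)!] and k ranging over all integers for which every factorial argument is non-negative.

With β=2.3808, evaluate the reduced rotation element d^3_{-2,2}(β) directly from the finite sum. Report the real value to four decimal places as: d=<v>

d^3_{-2,2}(β=2.3808) via Wigner's sum:
Half-angle: c=0.371288, s=0.928518. N=√(1·120·120·1)=120.000000
Admissible k: 4..5 (factorial args all ≥0)
  k=4: (−1)^0·120.0000/(24)·0.3713^2·0.9285^4 = +0.512334
  k=5: (−1)^1·120.0000/(120)·0.3713^0·0.9285^6 = -0.640827
d^3_{-2,2}(2.3808) = +0.512334 -0.640827 = -0.128493

d=-0.1285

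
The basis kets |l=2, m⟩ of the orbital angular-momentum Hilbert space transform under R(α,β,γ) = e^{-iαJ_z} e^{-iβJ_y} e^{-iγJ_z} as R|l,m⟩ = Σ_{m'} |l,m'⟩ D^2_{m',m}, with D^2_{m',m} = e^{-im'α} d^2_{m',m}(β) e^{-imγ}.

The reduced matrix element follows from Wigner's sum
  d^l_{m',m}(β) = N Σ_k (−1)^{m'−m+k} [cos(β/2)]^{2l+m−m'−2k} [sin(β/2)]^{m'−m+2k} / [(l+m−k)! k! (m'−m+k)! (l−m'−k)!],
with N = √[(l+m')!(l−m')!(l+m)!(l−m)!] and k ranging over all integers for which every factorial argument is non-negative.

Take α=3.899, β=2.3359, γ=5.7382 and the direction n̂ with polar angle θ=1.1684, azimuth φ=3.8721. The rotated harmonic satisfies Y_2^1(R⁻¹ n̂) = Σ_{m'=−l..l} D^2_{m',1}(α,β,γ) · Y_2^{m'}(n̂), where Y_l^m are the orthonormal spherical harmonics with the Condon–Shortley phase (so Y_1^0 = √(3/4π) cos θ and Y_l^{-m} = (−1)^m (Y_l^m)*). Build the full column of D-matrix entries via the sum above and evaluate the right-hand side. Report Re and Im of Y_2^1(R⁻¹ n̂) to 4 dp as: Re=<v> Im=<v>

Re=0.2344 Im=0.1509

Need the full column D^2_{m',1} for m'=−2..2 at α=3.899, β=2.3359, γ=5.7382.
cos(β/2)=0.392038, sin(β/2)=0.919949
d^2_{-2,1}: single k=3 term ⇒ +0.610449;  D = -0.286756+0.538906i
d^2_{-1,1}: k∈[2..3] ⇒ +0.390217 -0.716234 = -0.326017;  D = +0.086457+0.314344i
d^2_{0,1}: k∈[1..2] ⇒ +0.135777 -0.747645 = -0.611868;  D = -0.523230-0.317196i
d^2_{1,1}: k∈[0..1] ⇒ +0.023622 -0.390217 = -0.366595;  D = +0.358355-0.077288i
d^2_{2,1}: single k=0 term ⇒ -0.110861;  D = -0.062685+0.091437i
Y_2^{m'}(θ=1.1684,φ=3.8721) and Σ D·Y over m':
  (-0.2868+0.5389i)·(+0.0358-0.3251i)  (+0.0865+0.3143i)·(-0.2073+0.1858i)  (-0.5232-0.3172i)·(-0.1703+0.0000i)  (+0.3584-0.0773i)·(+0.2073+0.1858i)  (-0.0627+0.0914i)·(+0.0358+0.3251i)
Y_2^1(R⁻¹ n̂) = +0.234374+0.150853i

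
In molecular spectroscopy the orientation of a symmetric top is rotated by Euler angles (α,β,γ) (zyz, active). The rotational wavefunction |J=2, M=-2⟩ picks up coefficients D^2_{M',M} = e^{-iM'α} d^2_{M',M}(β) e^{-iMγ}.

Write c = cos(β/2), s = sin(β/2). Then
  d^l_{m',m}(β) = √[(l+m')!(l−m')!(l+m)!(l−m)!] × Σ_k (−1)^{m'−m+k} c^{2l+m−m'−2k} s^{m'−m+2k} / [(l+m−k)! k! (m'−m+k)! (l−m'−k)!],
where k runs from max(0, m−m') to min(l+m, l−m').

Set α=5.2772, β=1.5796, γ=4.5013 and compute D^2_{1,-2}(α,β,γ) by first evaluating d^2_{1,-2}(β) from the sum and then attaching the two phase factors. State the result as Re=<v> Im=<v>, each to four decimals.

First d^2_{1,-2}(β=1.5796), then the phase factors e^{-i(1)α} and e^{-i(-2)γ}:
With c≡cos(β/2)=0.703987 and s≡sin(β/2)=0.710212, N=[6·1·1·24]^{1/2}=12.000000
k∈{0} keeps every argument non-negative
  k=0: (−1)^3·12.0000/(6)·0.7040^1·0.7102^3 = -0.504382
d^2_{1,-2}(1.5796) = -0.504382
Phases: e^{-i·(1)·5.2772}=+0.535256+0.844690i, e^{-i·(-2)·4.5013}=-0.912199+0.409748i ⇒ D=+0.420841+0.278018i

Re=0.4208 Im=0.2780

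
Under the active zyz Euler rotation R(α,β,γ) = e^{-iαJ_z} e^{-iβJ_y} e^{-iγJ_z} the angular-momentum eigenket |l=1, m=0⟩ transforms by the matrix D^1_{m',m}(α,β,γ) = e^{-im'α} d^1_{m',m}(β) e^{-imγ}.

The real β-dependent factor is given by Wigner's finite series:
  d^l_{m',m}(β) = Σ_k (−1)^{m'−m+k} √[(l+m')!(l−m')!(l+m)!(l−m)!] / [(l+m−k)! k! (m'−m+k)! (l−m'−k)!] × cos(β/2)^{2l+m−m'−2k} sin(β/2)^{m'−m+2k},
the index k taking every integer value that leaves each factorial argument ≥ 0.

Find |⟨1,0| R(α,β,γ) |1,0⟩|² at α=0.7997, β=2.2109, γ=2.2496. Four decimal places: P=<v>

First d^1_{0,0}(β=2.2109), then the phase factors e^{-i(0)α} and e^{-i(0)γ}:
c=cos(2.2109/2)=0.448732, s=sin(2.2109/2)=0.893666; N=√[1·1·1·1]=1.000000
Admissible k: 0..1 (factorial args all ≥0)
  k=0: (−1)^0·1.0000/(1)·0.4487^2·0.8937^0 = +0.201361
  k=1: (−1)^1·1.0000/(1)·0.4487^0·0.8937^2 = -0.798639
d^1_{0,0}(2.2109) = +0.201361 -0.798639 = -0.597279
|D^1_{0,0}|² = |d^1_{0,0}(β)|² = (-0.597279)² = 0.356742 (the z-rotation phases have unit modulus)

P=0.3567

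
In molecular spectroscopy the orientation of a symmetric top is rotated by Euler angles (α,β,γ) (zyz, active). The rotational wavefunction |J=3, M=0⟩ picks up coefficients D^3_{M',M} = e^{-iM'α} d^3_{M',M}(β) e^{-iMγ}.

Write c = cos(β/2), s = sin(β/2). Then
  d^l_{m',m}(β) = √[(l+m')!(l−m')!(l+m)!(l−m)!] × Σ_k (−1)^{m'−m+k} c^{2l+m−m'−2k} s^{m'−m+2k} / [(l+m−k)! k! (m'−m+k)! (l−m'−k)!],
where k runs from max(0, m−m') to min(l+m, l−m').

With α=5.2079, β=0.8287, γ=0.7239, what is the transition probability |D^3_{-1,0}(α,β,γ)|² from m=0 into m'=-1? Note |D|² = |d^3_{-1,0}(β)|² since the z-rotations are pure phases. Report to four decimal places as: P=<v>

P=0.1679

First d^3_{-1,0}(β=0.8287), then the phase factors e^{-i(-1)α} and e^{-i(0)γ}:
c=cos(0.8287/2)=0.915378, s=sin(0.8287/2)=0.402595; N=√[2·24·6·6]=41.569219
The bounds max(0,m−m')=1 and min(l+m,l−m')=3 give 3 terms
  k=1: (−1)^0·41.5692/(12)·0.9154^5·0.4026^1 = +0.896317
  k=2: (−1)^1·41.5692/(4)·0.9154^3·0.4026^3 = -0.520138
  k=3: (−1)^2·41.5692/(12)·0.9154^1·0.4026^5 = +0.033538
d^3_{-1,0}(0.8287) = +0.896317 -0.520138 +0.033538 = +0.409717
|D^3_{-1,0}|² = |d^3_{-1,0}(β)|² = (+0.409717)² = 0.167868 (the z-rotation phases have unit modulus)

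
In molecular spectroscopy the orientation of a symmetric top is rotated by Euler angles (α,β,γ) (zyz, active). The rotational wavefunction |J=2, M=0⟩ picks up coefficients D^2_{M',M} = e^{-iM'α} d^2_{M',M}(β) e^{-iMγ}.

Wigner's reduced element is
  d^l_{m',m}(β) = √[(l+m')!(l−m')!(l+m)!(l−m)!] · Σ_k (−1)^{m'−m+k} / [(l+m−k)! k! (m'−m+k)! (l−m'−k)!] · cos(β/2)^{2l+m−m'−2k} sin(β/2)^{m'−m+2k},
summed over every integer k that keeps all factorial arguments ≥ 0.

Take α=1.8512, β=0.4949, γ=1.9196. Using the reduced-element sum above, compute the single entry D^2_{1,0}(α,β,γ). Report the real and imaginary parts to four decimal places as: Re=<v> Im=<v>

D^2_{1,0}(1.8512,0.4949,1.9196) = e^{-i·1·1.8512}·d^2_{1,0}(0.4949)·e^{-i·0·1.9196}. Compute d first:
Half-angle: c=0.969540, s=0.244932. N=√(6·1·2·2)=4.898979
The bounds max(0,m−m')=0 and min(l+m,l−m')=1 give 2 terms
  k=0: (−1)^1·4.8990/(2)·0.9695^3·0.2449^1 = -0.546788
  k=1: (−1)^2·4.8990/(2)·0.9695^1·0.2449^3 = +0.034896
d^2_{1,0}(0.4949) = -0.546788 +0.034896 = -0.511892
Phases: e^{-i·(1)·1.8512}=-0.276744-0.960944i, e^{-i·(0)·1.9196}=+1.000000+0.000000i ⇒ D=+0.141663+0.491899i

Re=0.1417 Im=0.4919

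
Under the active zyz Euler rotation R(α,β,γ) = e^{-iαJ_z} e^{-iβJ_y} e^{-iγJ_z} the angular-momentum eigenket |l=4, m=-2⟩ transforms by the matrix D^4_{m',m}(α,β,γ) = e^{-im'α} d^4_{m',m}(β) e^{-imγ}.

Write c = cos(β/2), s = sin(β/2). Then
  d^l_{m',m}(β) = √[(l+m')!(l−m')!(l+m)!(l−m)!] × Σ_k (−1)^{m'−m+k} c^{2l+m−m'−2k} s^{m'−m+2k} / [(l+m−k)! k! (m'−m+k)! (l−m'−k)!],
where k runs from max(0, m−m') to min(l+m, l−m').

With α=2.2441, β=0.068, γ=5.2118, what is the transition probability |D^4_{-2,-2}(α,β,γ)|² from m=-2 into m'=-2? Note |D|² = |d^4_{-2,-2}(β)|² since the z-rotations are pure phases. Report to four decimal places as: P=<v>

P=0.9635

D^4_{-2,-2}(2.2441,0.068,5.2118) = e^{-i·-2·2.2441}·d^4_{-2,-2}(0.068)·e^{-i·-2·5.2118}. Compute d first:
c=cos(0.068/2)=0.999422, s=sin(0.068/2)=0.033993; N=√[2·720·2·720]=1440.000000
The bounds max(0,m−m')=0 and min(l+m,l−m')=2 give 3 terms
  k=0: (−1)^0·1440.0000/(1440)·0.9994^8·0.0340^0 = +0.995386
  k=1: (−1)^1·1440.0000/(120)·0.9994^6·0.0340^2 = -0.013819
  k=2: (−1)^2·1440.0000/(96)·0.9994^4·0.0340^4 = +0.000020
d^4_{-2,-2}(0.068) = +0.995386 -0.013819 +0.000020 = +0.981587
|D^4_{-2,-2}|² = |d^4_{-2,-2}(β)|² = (+0.981587)² = 0.963513 (the z-rotation phases have unit modulus)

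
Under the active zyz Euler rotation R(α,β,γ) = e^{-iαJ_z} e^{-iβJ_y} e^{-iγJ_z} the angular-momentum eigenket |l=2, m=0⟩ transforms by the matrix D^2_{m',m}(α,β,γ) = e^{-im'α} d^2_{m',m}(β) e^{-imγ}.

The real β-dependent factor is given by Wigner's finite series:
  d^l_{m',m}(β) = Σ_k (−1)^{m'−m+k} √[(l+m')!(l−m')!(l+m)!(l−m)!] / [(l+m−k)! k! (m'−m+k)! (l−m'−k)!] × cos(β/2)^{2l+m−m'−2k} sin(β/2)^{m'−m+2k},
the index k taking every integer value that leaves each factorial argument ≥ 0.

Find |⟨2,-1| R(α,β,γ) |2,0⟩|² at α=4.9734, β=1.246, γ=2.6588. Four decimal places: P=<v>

Split into d^2_{-1,0}(β=1.246) × two z-phases.
With c≡cos(β/2)=0.812132 and s≡sin(β/2)=0.583474, N=[1·6·2·2]^{1/2}=4.898979
Admissible k: 1..2 (factorial args all ≥0)
  k=1: (−1)^0·4.8990/(2)·0.8121^3·0.5835^1 = +0.765555
  k=2: (−1)^1·4.8990/(2)·0.8121^1·0.5835^3 = -0.395155
d^2_{-1,0}(1.246) = +0.765555 -0.395155 = +0.370401
|D^2_{-1,0}|² = |d^2_{-1,0}(β)|² = (+0.370401)² = 0.137197 (the z-rotation phases have unit modulus)

P=0.1372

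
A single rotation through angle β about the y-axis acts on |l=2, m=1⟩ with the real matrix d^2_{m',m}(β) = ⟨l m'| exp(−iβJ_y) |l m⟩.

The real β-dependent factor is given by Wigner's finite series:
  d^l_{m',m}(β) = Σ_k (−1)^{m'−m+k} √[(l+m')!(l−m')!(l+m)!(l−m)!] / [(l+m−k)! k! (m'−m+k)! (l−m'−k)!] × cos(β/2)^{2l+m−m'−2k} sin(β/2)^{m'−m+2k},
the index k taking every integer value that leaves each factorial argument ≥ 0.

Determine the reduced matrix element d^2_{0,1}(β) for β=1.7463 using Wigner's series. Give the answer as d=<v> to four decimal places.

d=-0.2106

d^2_{0,1}(β=1.7463) via Wigner's sum:
Half-angle: c=0.642416, s=0.766356. N=√(2·2·6·1)=4.898979
Admissible k: 1..2 (factorial args all ≥0)
  k=1: (−1)^0·4.8990/(2)·0.6424^3·0.7664^1 = +0.497685
  k=2: (−1)^1·4.8990/(2)·0.6424^1·0.7664^3 = -0.708246
d^2_{0,1}(1.7463) = +0.497685 -0.708246 = -0.210561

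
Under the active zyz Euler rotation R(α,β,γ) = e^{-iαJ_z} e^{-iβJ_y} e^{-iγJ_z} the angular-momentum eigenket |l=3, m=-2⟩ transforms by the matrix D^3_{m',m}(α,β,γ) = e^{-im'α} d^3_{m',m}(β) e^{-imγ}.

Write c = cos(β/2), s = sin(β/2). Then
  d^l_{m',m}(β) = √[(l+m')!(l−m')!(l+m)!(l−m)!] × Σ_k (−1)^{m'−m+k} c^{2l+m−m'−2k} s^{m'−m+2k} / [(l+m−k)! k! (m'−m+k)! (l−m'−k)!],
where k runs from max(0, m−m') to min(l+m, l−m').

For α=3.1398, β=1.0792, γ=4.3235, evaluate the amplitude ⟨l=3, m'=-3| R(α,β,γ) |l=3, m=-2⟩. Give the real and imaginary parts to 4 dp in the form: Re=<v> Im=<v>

Re=0.4145 Im=-0.4127

Split into d^3_{-3,-2}(β=1.0792) × two z-phases.
With c≡cos(β/2)=0.857914 and s≡sin(β/2)=0.513793, N=[1·720·1·120]^{1/2}=293.938769
k: max(0,(-2)−(-3))=1 … min(3+(-2),3−(-3))=1
  k=1: (−1)^0·293.9388/(120)·0.8579^5·0.5138^1 = +0.584902
d^3_{-3,-2}(1.0792) = +0.584902
Attach z-rotation phases: D = e^{-i(-3)(3.1398)}·(+0.584902)·e^{-i(-2)(4.3235)} = +0.414515-0.412660i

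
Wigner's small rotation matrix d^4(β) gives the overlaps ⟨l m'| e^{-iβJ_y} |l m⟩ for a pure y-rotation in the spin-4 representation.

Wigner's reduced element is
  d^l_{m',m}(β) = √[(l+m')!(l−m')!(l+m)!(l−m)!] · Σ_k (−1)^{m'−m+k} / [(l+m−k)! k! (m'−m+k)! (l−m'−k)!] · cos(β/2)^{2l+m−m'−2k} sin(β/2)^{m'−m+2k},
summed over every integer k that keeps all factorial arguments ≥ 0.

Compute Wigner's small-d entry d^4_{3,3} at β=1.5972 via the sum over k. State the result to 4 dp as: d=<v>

d=-0.3583

d^4_{3,3}(β=1.5972) via Wigner's sum:
Half-angle: c=0.697710, s=0.716380. N=√(5040·1·5040·1)=5040.000000
The bounds max(0,m−m')=0 and min(l+m,l−m')=1 give 2 terms
  k=0: (−1)^0·5040.0000/(5040)·0.6977^8·0.7164^0 = +0.056157
  k=1: (−1)^1·5040.0000/(720)·0.6977^6·0.7164^2 = -0.414415
d^4_{3,3}(1.5972) = +0.056157 -0.414415 = -0.358259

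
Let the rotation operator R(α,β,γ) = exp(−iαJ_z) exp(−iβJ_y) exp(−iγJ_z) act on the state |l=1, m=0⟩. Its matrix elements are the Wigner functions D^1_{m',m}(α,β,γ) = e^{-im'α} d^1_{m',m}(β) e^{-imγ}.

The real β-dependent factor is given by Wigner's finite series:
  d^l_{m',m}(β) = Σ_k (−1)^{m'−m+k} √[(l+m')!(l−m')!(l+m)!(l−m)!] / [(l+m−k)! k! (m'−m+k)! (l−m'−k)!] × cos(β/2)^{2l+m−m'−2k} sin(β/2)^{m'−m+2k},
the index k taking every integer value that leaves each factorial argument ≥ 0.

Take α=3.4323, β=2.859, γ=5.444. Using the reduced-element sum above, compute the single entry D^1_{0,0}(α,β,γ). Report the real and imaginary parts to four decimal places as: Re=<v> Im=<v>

D^1_{0,0}(3.4323,2.859,5.444) = e^{-i·0·3.4323}·d^1_{0,0}(2.859)·e^{-i·0·5.444}. Compute d first:
With c≡cos(β/2)=0.140827 and s≡sin(β/2)=0.990034, N=[1·1·1·1]^{1/2}=1.000000
k: max(0,(0)−(0))=0 … min(1+(0),1−(0))=1
  k=0: (−1)^0·1.0000/(1)·0.1408^2·0.9900^0 = +0.019832
  k=1: (−1)^1·1.0000/(1)·0.1408^0·0.9900^2 = -0.980168
d^1_{0,0}(2.859) = +0.019832 -0.980168 = -0.960336
D = (+1.000000+0.000000i)·(-0.960336)·(+1.000000+0.000000i) = -0.960336+0.000000i

Re=-0.9603 Im=0.0000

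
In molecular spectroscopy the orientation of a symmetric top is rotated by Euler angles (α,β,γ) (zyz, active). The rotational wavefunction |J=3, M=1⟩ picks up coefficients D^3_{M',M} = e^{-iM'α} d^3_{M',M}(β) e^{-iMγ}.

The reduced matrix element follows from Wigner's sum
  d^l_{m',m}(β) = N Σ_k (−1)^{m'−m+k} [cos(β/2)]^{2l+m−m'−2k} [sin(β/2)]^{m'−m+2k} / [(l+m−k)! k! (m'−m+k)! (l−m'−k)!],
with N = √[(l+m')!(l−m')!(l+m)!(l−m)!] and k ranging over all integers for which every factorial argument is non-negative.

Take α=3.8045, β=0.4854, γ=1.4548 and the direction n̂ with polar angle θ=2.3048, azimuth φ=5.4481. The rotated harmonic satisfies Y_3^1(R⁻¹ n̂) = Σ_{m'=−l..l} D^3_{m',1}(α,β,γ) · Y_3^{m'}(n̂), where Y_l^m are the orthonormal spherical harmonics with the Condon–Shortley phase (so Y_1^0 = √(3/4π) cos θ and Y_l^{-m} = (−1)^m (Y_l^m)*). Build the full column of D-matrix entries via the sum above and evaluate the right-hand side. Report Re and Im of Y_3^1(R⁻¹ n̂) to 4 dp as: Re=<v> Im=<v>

Need the full column D^3_{m',1} for m'=−3..3 at α=3.8045, β=0.4854, γ=1.4548.
cos(β/2)=0.970693, sin(β/2)=0.240324
d^3_{-3,1}: single k=4 term ⇒ +0.012173;  D = -0.010479-0.006195i
d^3_{-2,1}: k∈[3..4] ⇒ +0.080291 -0.002461 = +0.077831;  D = +0.077184-0.010011i
d^3_{-1,1}: k∈[2..4] ⇒ +0.307662 -0.025145 +0.000193 = +0.282710;  D = -0.198604+0.201200i
d^3_{0,1}: k∈[1..3] ⇒ +0.717459 -0.131932 +0.002696 = +0.588223;  D = +0.068079-0.584270i
d^3_{1,1}: k∈[0..2] ⇒ +0.836547 -0.410216 +0.018858 = +0.445190;  D = +0.231521+0.380252i
d^3_{2,1}: k∈[0..1] ⇒ -0.654948 +0.080291 = -0.574656;  D = +0.537621+0.202962i
d^3_{3,1}: single k=0 term ⇒ +0.198595;  D = +0.189611-0.059055i
Y_3^{m'}(θ=2.3048,φ=5.4481) and Σ D·Y over m':
  (-0.0105-0.0062i)·(-0.1374+0.1015i)  (+0.0772-0.0100i)·(+0.0374-0.3755i)  (-0.1986+0.2012i)·(+0.2003+0.2212i)  (+0.0681-0.5843i)·(+0.1891+0.0000i)  (+0.2315+0.3803i)·(-0.2003+0.2212i)  (+0.5376+0.2030i)·(+0.0374+0.3755i)  (+0.1896-0.0591i)·(+0.1374+0.1015i)
Y_3^1(R⁻¹ n̂) = -0.224737+0.051996i

Re=-0.2247 Im=0.0520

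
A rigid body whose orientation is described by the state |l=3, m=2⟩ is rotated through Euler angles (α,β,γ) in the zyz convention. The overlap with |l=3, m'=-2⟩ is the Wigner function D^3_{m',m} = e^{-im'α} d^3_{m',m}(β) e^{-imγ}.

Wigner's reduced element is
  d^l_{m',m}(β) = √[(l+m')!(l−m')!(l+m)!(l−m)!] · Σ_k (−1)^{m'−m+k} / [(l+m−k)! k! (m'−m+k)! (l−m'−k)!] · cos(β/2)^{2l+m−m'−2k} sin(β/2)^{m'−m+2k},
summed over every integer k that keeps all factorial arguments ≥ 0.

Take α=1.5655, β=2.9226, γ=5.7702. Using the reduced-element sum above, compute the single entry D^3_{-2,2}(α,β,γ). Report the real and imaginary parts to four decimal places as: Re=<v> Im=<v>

Re=0.4779 Im=0.7701

First d^3_{-2,2}(β=2.9226), then the phase factors e^{-i(-2)α} and e^{-i(2)γ}:
Half-angle: c=0.109278, s=0.994011. N=√(1·120·120·1)=120.000000
k∈{4,5} keeps every argument non-negative
  k=4: (−1)^0·120.0000/(24)·0.1093^2·0.9940^4 = +0.058291
  k=5: (−1)^1·120.0000/(120)·0.1093^0·0.9940^6 = -0.964601
d^3_{-2,2}(2.9226) = +0.058291 -0.964601 = -0.906311
D = (-0.999944+0.010592i)·(-0.906311)·(+0.518269+0.855218i) = +0.477897+0.770074i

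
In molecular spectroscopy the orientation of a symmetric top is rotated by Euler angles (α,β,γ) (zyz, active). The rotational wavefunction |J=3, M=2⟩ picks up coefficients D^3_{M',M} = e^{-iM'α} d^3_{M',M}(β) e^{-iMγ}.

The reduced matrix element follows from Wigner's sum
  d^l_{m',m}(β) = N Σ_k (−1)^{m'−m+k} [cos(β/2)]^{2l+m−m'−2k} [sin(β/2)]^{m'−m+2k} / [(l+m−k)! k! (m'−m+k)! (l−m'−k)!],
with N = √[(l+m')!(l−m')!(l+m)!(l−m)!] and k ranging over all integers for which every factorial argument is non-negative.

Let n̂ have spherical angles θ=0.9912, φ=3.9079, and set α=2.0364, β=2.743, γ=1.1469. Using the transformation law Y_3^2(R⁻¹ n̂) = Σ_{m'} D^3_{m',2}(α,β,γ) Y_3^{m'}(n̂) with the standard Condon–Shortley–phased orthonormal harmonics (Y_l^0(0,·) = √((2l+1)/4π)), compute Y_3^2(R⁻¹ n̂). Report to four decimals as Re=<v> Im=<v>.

Re=-0.2710 Im=-0.2837

Need the full column D^3_{m',2} for m'=−3..3 at α=2.0364, β=2.743, γ=1.1469.
cos(β/2)=0.197980, sin(β/2)=0.980206
d^3_{-3,2}: single k=5 term ⇒ +0.438817;  D = -0.342914-0.273807i
d^3_{-2,2}: k∈[4..5] ⇒ +0.180918 -0.886961 = -0.706043;  D = +0.145941-0.690796i
d^3_{-1,2}: k∈[3..4] ⇒ +0.046221 -0.566510 = -0.520289;  D = -0.503148+0.132448i
d^3_{0,2}: k∈[2..3] ⇒ +0.008085 -0.198185 = -0.190100;  D = +0.125778+0.142541i
d^3_{1,2}: k∈[1..2] ⇒ +0.000943 -0.046221 = -0.045279;  D = +0.016887-0.042012i
d^3_{2,2}: k∈[0..1] ⇒ +0.000060 -0.007381 = -0.007320;  D = -0.007295+0.000610i
d^3_{3,2}: single k=0 term ⇒ -0.000730;  D = +0.000381+0.000623i
Y_3^{m'}(θ=0.9912,φ=3.9079) and Σ D·Y over m':
  (-0.3429-0.2738i)·(+0.1626+0.1824i)  (+0.1459-0.6908i)·(+0.0150-0.3915i)  (-0.5031+0.1324i)·(-0.0974+0.0937i)  (+0.1258+0.1425i)·(-0.3066+0.0000i)  (+0.0169-0.0420i)·(+0.0974+0.0937i)  (-0.0073+0.0006i)·(+0.0150+0.3915i)  (+0.0004+0.0006i)·(-0.1626+0.1824i)
Y_3^2(R⁻¹ n̂) = -0.271047-0.283696i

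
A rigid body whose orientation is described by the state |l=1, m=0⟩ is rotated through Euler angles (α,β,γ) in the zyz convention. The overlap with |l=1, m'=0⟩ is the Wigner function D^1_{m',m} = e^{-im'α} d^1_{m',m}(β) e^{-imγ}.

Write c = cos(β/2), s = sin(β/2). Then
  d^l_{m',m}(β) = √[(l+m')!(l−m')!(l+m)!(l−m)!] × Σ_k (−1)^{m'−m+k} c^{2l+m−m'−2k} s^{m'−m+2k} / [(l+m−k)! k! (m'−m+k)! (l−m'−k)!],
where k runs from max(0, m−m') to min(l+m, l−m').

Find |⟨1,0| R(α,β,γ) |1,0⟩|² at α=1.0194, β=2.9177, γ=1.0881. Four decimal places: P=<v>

First d^1_{0,0}(β=2.9177), then the phase factors e^{-i(0)α} and e^{-i(0)γ}:
Half-angle: c=0.111713, s=0.993741. N=√(1·1·1·1)=1.000000
k: max(0,(0)−(0))=0 … min(1+(0),1−(0))=1
  k=0: (−1)^0·1.0000/(1)·0.1117^2·0.9937^0 = +0.012480
  k=1: (−1)^1·1.0000/(1)·0.1117^0·0.9937^2 = -0.987520
d^1_{0,0}(2.9177) = +0.012480 -0.987520 = -0.975041
|D^1_{0,0}|² = |d^1_{0,0}(β)|² = (-0.975041)² = 0.950704 (the z-rotation phases have unit modulus)

P=0.9507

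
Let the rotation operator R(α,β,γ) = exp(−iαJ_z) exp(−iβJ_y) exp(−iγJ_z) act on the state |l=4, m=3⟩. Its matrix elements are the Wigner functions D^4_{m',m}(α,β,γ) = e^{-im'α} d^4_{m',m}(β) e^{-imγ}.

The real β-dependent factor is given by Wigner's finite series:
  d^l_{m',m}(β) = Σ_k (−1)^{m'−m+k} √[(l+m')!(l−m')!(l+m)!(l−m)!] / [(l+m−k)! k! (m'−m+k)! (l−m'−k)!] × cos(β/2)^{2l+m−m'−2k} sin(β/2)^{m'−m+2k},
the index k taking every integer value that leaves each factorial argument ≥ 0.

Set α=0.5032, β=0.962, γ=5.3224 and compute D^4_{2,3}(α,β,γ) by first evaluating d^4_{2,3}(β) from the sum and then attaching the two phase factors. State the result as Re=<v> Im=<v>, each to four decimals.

Re=-0.0409 Im=0.1300

Split into d^4_{2,3}(β=0.962) × two z-phases.
With c≡cos(β/2)=0.886533 and s≡sin(β/2)=0.462666, N=[720·2·5040·1]^{1/2}=2693.993318
Admissible k: 1..2 (factorial args all ≥0)
  k=1: (−1)^0·2693.9933/(720)·0.8865^7·0.4627^1 = +0.745066
  k=2: (−1)^1·2693.9933/(240)·0.8865^5·0.4627^3 = -0.608782
d^4_{2,3}(0.962) = +0.745066 -0.608782 = +0.136284
Phases: e^{-i·(2)·0.5032}=+0.534906-0.844912i, e^{-i·(3)·5.3224}=-0.966586+0.256343i ⇒ D=-0.040946+0.129988i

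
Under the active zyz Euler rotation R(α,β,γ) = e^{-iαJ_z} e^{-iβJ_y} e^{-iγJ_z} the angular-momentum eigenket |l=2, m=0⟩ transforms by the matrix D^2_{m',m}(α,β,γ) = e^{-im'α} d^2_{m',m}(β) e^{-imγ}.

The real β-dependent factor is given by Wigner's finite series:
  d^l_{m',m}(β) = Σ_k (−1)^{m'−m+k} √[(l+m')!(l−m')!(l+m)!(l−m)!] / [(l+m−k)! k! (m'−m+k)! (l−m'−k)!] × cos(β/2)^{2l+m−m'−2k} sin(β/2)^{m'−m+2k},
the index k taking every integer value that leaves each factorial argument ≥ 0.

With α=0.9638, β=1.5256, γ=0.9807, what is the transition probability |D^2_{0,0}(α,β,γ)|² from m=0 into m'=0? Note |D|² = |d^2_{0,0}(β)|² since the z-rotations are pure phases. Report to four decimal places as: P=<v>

First d^2_{0,0}(β=1.5256), then the phase factors e^{-i(0)α} and e^{-i(0)γ}:
Half-angle: c=0.722904, s=0.690948. N=√(2·2·2·2)=4.000000
The bounds max(0,m−m')=0 and min(l+m,l−m')=2 give 3 terms
  k=0: (−1)^0·4.0000/(4)·0.7229^4·0.6909^0 = +0.273101
  k=1: (−1)^1·4.0000/(1)·0.7229^2·0.6909^2 = -0.997959
  k=2: (−1)^2·4.0000/(4)·0.7229^0·0.6909^4 = +0.227920
d^2_{0,0}(1.5256) = +0.273101 -0.997959 +0.227920 = -0.496938
|D^2_{0,0}|² = |d^2_{0,0}(β)|² = (-0.496938)² = 0.246947 (the z-rotation phases have unit modulus)

P=0.2469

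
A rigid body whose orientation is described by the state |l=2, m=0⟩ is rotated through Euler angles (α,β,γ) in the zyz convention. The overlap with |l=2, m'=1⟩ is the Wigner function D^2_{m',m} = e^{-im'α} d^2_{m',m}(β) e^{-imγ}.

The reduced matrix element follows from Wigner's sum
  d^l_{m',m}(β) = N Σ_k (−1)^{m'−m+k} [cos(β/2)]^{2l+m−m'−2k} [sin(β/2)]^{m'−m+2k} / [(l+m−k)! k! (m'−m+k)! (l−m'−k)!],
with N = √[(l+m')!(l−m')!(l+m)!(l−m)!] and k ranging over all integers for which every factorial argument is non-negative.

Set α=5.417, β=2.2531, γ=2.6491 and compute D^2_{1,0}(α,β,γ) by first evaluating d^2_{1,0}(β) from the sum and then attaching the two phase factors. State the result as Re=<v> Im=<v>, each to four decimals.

First d^2_{1,0}(β=2.2531), then the phase factors e^{-i(1)α} and e^{-i(0)γ}:
c=cos(2.2531/2)=0.429777, s=sin(2.2531/2)=0.902935; N=√[6·1·2·2]=4.898979
k: max(0,(0)−(1))=0 … min(2+(0),2−(1))=1
  k=0: (−1)^1·4.8990/(2)·0.4298^3·0.9029^1 = -0.175575
  k=1: (−1)^2·4.8990/(2)·0.4298^1·0.9029^3 = +0.774976
d^2_{1,0}(2.2531) = -0.175575 +0.774976 = +0.599401
Attach z-rotation phases: D = e^{-i(1)(5.417)}·(+0.599401)·e^{-i(0)(2.6491)} = +0.388255+0.456662i

Re=0.3883 Im=0.4567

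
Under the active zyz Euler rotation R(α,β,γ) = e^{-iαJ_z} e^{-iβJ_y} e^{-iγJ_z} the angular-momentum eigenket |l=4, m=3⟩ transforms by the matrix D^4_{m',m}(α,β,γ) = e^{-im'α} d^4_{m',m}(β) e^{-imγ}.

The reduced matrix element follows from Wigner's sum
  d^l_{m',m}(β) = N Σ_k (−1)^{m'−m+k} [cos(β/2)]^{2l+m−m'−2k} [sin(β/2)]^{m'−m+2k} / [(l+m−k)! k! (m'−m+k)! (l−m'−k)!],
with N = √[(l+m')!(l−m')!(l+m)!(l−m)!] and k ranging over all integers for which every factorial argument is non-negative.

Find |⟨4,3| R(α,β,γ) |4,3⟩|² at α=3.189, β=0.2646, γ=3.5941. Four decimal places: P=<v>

P=0.6669

D^4_{3,3}(3.189,0.2646,3.5941) = e^{-i·3·3.189}·d^4_{3,3}(0.2646)·e^{-i·3·3.5941}. Compute d first:
Half-angle: c=0.991261, s=0.131914. N=√(5040·1·5040·1)=5040.000000
Admissible k: 0..1 (factorial args all ≥0)
  k=0: (−1)^0·5040.0000/(5040)·0.9913^8·0.1319^0 = +0.932190
  k=1: (−1)^1·5040.0000/(720)·0.9913^6·0.1319^2 = -0.115561
d^4_{3,3}(0.2646) = +0.932190 -0.115561 = +0.816629
|D^4_{3,3}|² = |d^4_{3,3}(β)|² = (+0.816629)² = 0.666884 (the z-rotation phases have unit modulus)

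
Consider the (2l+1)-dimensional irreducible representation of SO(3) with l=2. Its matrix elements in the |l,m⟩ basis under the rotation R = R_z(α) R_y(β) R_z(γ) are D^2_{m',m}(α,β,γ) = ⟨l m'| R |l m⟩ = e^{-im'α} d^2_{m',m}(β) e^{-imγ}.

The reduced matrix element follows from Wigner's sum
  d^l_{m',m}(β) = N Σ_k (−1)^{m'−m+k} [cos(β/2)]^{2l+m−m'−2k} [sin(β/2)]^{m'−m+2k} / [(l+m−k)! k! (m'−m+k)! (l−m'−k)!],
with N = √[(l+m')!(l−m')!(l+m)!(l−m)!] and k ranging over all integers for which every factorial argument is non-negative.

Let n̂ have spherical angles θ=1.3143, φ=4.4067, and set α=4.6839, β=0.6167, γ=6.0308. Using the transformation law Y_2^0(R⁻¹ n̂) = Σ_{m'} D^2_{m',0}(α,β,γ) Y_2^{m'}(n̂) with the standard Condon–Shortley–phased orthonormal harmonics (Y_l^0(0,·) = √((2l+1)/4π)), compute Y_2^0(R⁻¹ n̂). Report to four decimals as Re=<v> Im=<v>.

Need the full column D^2_{m',0} for m'=−2..2 at α=4.6839, β=0.6167, γ=6.0308.
cos(β/2)=0.952836, sin(β/2)=0.303487
d^2_{-2,0}: single k=2 term ⇒ +0.204829;  D = -0.204497+0.011664i
d^2_{-1,0}: k∈[1..2] ⇒ +0.643087 -0.065240 = +0.577847;  D = -0.016460-0.577612i
d^2_{0,0}: k∈[0..2] ⇒ +0.824275 -0.334484 +0.008483 = +0.498274;  D = +0.498274+0.000000i
d^2_{1,0}: k∈[0..1] ⇒ -0.643087 +0.065240 = -0.577847;  D = +0.016460-0.577612i
d^2_{2,0}: single k=0 term ⇒ +0.204829;  D = -0.204497-0.011664i
Y_2^{m'}(θ=1.3143,φ=4.4067) and Σ D·Y over m':
  (-0.2045+0.0117i)·(-0.2959-0.2075i)  (-0.0165-0.5776i)·(-0.0571+0.1808i)  (+0.4983+0.0000i)·(-0.2545+0.0000i)  (+0.0165-0.5776i)·(+0.0571+0.1808i)  (-0.2045-0.0117i)·(-0.2959+0.2075i)
Y_2^0(R⁻¹ n̂) = +0.209802+0.000000i

Re=0.2098 Im=0.0000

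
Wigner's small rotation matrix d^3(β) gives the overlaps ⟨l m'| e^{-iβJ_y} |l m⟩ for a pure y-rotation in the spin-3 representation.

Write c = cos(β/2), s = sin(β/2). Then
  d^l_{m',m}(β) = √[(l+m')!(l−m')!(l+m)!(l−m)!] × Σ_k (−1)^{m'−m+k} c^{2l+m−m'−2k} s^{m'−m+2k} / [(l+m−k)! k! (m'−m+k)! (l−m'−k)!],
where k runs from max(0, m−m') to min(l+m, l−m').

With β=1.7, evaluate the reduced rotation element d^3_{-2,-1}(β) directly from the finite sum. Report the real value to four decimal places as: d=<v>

d=-0.4735

d^3_{-2,-1}(β=1.7) via Wigner's sum:
With c≡cos(β/2)=0.659983 and s≡sin(β/2)=0.751280, N=[1·120·2·24]^{1/2}=75.894664
Admissible k: 1..2 (factorial args all ≥0)
  k=1: (−1)^0·75.8947/(24)·0.6600^5·0.7513^1 = +0.297486
  k=2: (−1)^1·75.8947/(12)·0.6600^3·0.7513^3 = -0.770965
d^3_{-2,-1}(1.7) = +0.297486 -0.770965 = -0.473479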